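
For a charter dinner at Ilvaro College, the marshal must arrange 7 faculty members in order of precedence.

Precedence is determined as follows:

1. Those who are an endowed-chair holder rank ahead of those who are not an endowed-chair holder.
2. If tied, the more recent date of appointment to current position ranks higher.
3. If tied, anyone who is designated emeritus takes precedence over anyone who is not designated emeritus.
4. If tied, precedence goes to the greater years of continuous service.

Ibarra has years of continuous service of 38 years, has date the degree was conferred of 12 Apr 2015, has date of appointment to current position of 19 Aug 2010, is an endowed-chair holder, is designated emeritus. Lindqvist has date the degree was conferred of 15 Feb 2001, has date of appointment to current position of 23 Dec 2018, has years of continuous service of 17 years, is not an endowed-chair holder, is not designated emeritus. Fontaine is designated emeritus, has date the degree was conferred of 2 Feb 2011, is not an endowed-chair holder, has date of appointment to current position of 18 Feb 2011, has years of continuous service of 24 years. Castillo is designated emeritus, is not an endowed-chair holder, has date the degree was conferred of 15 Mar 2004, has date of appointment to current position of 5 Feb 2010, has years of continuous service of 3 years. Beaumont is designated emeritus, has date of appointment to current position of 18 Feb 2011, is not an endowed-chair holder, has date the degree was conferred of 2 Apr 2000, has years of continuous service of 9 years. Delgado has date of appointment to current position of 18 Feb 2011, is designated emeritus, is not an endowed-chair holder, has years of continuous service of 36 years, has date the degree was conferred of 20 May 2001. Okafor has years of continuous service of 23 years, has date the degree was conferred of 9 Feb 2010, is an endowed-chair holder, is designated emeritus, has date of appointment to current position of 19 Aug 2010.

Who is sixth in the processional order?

By the first rule: Ibarra and Okafor (both an endowed-chair holder); then Lindqvist, Delgado, Fontaine, Beaumont and Castillo (each not an endowed-chair holder).
Ibarra and Okafor both have date of appointment to current position 19 Aug 2010, so the next rule applies.
Ibarra and Okafor are each designated emeritus, so the next rule applies.
Among Ibarra and Okafor, by years of continuous service (higher first): Ibarra (38 years) before Okafor (23 years).
Among Lindqvist, Delgado, Fontaine, Beaumont and Castillo, by date of appointment to current position (later first): Lindqvist (23 Dec 2018) before Delgado, Fontaine and Beaumont (18 Feb 2011) before Castillo (5 Feb 2010).
Delgado, Fontaine and Beaumont are each designated emeritus, so the next rule applies.
Among Delgado, Fontaine and Beaumont, by years of continuous service (higher first): Delgado (36 years) before Fontaine (24 years) before Beaumont (9 years).
Order: Ibarra, Okafor, Lindqvist, Delgado, Fontaine, Beaumont, Castillo.

Beaumont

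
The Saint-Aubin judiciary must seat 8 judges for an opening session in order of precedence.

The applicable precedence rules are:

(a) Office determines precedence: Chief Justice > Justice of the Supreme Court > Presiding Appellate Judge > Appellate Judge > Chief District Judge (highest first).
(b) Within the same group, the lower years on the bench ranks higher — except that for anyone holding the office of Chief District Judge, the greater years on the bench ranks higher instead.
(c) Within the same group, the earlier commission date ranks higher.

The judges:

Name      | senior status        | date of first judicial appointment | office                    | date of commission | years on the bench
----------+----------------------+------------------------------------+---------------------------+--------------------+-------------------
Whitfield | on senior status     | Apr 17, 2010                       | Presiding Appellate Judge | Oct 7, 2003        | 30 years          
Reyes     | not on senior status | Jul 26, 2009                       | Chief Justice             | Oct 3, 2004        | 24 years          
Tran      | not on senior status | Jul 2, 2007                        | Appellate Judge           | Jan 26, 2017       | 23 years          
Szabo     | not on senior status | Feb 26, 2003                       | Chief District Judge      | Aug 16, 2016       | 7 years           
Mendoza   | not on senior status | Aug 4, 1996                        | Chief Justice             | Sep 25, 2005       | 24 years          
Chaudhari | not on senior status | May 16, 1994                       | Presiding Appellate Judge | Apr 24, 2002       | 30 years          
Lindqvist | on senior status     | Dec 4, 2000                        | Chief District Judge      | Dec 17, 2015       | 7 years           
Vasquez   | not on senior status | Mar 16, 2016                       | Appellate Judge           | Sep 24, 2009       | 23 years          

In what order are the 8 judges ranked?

By office: Reyes and Mendoza (Chief Justice); then Chaudhari and Whitfield (Presiding Appellate Judge); then Vasquez and Tran (Appellate Judge); then Lindqvist and Szabo (Chief District Judge).
Reyes and Mendoza both have years on the bench 24 years, so the next rule applies.
Among Reyes and Mendoza, by date of commission (earlier first): Reyes (Oct 3, 2004) before Mendoza (Sep 25, 2005).
Chaudhari and Whitfield both have years on the bench 30 years, so the next rule applies.
Among Chaudhari and Whitfield, by date of commission (earlier first): Chaudhari (Apr 24, 2002) before Whitfield (Oct 7, 2003).
Vasquez and Tran both have years on the bench 23 years, so the next rule applies.
Among Vasquez and Tran, by date of commission (earlier first): Vasquez (Sep 24, 2009) before Tran (Jan 26, 2017).
Lindqvist and Szabo both have years on the bench 7 years, so the next rule applies.
Among Lindqvist and Szabo, by date of commission (earlier first): Lindqvist (Dec 17, 2015) before Szabo (Aug 16, 2016).
Full order: Reyes, Mendoza, Chaudhari, Whitfield, Vasquez, Tran, Lindqvist, Szabo.

Reyes, Mendoza, Chaudhari, Whitfield, Vasquez, Tran, Lindqvist, Szabo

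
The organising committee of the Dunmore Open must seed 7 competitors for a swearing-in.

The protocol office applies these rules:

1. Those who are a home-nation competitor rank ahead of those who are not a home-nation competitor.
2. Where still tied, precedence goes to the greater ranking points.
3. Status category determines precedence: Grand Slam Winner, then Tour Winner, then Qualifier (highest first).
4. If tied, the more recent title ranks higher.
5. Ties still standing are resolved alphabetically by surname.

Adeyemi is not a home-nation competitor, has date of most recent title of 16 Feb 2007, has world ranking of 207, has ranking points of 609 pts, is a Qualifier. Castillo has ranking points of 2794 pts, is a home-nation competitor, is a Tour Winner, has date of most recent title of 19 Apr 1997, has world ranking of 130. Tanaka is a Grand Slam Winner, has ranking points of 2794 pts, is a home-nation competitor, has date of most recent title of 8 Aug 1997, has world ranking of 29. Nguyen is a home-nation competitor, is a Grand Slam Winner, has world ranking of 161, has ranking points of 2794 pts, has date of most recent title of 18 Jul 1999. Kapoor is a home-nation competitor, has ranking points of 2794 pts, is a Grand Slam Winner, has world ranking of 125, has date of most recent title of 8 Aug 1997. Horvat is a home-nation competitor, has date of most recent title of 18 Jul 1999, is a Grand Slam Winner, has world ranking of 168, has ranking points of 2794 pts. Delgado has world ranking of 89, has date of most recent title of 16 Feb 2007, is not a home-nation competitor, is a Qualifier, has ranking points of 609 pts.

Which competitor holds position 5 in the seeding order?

Castillo

By the first rule: Horvat, Nguyen, Kapoor, Tanaka and Castillo (each a home-nation competitor); then Adeyemi and Delgado (both not a home-nation competitor).
Horvat, Nguyen, Kapoor, Tanaka and Castillo all have ranking points 2794 pts, so the next rule applies.
Among Horvat, Nguyen, Kapoor, Tanaka and Castillo, by status category: Horvat, Nguyen, Kapoor and Tanaka (Grand Slam Winner) before Castillo (Tour Winner).
Among Horvat, Nguyen, Kapoor and Tanaka, by date of most recent title (later first): Horvat and Nguyen (18 Jul 1999) before Kapoor and Tanaka (8 Aug 1997).
Among Horvat and Nguyen, alphabetically by surname: Horvat before Nguyen.
Among Kapoor and Tanaka, alphabetically by surname: Kapoor before Tanaka.
Adeyemi and Delgado both have ranking points 609 pts, so the next rule applies.
Adeyemi and Delgado are each Qualifier, so the next rule applies.
Adeyemi and Delgado both have date of most recent title 16 Feb 2007, so the next rule applies.
Among Adeyemi and Delgado, alphabetically by surname: Adeyemi before Delgado.
Order: Horvat, Nguyen, Kapoor, Tanaka, Castillo, Adeyemi, Delgado.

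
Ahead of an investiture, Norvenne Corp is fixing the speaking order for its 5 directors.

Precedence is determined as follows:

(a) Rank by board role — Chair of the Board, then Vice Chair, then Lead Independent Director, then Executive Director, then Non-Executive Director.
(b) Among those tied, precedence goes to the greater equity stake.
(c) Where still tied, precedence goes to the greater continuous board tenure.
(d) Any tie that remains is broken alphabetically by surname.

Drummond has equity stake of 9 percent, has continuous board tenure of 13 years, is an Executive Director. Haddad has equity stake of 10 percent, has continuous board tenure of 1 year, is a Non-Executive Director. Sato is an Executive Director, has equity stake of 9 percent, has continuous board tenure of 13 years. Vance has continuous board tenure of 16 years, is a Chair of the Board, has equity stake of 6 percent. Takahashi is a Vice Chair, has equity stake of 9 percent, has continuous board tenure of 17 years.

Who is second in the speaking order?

By board role: Vance (Chair of the Board); then Takahashi (Vice Chair); then Drummond and Sato (Executive Director); then Haddad (Non-Executive Director).
Drummond and Sato both have equity stake 9 percent, so the next rule applies.
Drummond and Sato both have continuous board tenure 13 years, so the next rule applies.
Among Drummond and Sato, alphabetically by surname: Drummond before Sato.
Order: Vance, Takahashi, Drummond, Sato, Haddad.

Takahashi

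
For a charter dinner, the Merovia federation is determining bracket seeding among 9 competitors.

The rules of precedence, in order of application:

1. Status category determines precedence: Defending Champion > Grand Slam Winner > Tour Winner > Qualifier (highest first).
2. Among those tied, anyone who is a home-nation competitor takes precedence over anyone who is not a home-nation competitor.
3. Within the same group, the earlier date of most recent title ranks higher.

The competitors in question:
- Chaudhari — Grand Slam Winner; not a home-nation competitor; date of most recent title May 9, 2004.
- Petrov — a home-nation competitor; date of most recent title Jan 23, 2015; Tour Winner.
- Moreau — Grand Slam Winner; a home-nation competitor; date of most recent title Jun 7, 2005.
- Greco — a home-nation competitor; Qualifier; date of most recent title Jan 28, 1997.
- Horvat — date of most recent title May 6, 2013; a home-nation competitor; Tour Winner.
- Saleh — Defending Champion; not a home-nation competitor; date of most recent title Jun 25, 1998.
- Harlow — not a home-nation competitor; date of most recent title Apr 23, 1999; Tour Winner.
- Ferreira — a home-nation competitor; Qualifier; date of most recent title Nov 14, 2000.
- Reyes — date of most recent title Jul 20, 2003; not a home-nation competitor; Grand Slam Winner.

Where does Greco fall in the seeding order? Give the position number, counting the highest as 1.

8

By status category: Saleh (Defending Champion); then Moreau, Reyes and Chaudhari (Grand Slam Winner); then Horvat, Petrov and Harlow (Tour Winner); then Greco and Ferreira (Qualifier).
Among Moreau, Reyes and Chaudhari, a home-nation competitor before not a home-nation competitor: Moreau (a home-nation competitor) before Reyes and Chaudhari (not a home-nation competitor).
Among Reyes and Chaudhari, by date of most recent title (earlier first): Reyes (Jul 20, 2003) before Chaudhari (May 9, 2004).
Among Horvat, Petrov and Harlow, a home-nation competitor before not a home-nation competitor: Horvat and Petrov (a home-nation competitor) before Harlow (not a home-nation competitor).
Among Horvat and Petrov, by date of most recent title (earlier first): Horvat (May 6, 2013) before Petrov (Jan 23, 2015).
Greco and Ferreira are each a home-nation competitor, so the next rule applies.
Among Greco and Ferreira, by date of most recent title (earlier first): Greco (Jan 28, 1997) before Ferreira (Nov 14, 2000).
Order: Saleh, Moreau, Reyes, Chaudhari, Horvat, Petrov, Harlow, Greco, Ferreira. So position 8.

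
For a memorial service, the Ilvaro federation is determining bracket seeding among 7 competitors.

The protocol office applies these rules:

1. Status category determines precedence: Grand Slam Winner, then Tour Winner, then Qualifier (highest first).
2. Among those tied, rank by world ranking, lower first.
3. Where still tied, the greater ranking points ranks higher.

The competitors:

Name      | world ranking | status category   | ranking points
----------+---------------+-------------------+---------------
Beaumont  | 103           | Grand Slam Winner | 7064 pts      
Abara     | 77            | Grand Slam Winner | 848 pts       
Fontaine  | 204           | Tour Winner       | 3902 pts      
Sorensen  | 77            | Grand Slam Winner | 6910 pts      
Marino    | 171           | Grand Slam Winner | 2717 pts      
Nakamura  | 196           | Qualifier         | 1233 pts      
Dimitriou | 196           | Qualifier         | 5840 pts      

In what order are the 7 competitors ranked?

By status category: Sorensen, Abara, Beaumont and Marino (Grand Slam Winner); then Fontaine (Tour Winner); then Dimitriou and Nakamura (Qualifier).
Among Sorensen, Abara, Beaumont and Marino, by world ranking (lower first): Sorensen and Abara (77) before Beaumont (103) before Marino (171).
Among Sorensen and Abara, by ranking points (higher first): Sorensen (6910 pts) before Abara (848 pts).
Dimitriou and Nakamura both have world ranking 196, so the next rule applies.
Among Dimitriou and Nakamura, by ranking points (higher first): Dimitriou (5840 pts) before Nakamura (1233 pts).
Full order: Sorensen, Abara, Beaumont, Marino, Fontaine, Dimitriou, Nakamura.

Sorensen, Abara, Beaumont, Marino, Fontaine, Dimitriou, Nakamura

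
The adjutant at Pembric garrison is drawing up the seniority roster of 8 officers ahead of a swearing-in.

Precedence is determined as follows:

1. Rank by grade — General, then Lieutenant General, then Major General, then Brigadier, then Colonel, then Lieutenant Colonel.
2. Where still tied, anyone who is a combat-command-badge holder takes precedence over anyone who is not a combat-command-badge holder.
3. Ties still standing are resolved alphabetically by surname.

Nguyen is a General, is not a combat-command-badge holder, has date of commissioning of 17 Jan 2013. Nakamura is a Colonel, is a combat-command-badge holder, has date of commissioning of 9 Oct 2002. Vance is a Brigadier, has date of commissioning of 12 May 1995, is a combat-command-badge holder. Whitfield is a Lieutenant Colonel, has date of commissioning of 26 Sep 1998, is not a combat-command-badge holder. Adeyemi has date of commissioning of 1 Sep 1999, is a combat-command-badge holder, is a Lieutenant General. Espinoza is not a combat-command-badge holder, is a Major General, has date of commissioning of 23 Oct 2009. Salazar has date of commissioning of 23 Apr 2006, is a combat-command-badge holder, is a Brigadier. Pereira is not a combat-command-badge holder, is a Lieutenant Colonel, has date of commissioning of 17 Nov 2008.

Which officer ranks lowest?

By grade: Nguyen (General); then Adeyemi (Lieutenant General); then Espinoza (Major General); then Salazar and Vance (Brigadier); then Nakamura (Colonel); then Pereira and Whitfield (Lieutenant Colonel).
Salazar and Vance are each a combat-command-badge holder, so the next rule applies.
Among Salazar and Vance, alphabetically by surname: Salazar before Vance.
Pereira and Whitfield are each not a combat-command-badge holder, so the next rule applies.
Among Pereira and Whitfield, alphabetically by surname: Pereira before Whitfield.
Order: Nguyen, Adeyemi, Espinoza, Salazar, Vance, Nakamura, Pereira, Whitfield.

Whitfield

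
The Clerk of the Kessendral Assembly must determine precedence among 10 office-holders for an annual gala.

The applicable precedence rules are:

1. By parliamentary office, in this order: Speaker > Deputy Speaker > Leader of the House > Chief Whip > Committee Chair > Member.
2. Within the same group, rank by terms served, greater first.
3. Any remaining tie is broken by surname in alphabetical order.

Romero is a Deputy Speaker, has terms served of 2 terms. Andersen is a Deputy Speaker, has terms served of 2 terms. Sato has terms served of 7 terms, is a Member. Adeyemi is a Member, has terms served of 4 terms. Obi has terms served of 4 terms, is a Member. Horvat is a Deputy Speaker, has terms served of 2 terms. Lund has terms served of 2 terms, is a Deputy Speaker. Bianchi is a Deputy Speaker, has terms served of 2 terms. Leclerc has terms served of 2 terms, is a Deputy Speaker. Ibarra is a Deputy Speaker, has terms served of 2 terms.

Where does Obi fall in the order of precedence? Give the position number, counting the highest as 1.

10

By parliamentary office: Andersen, Bianchi, Horvat, Ibarra, Leclerc, Lund and Romero (Deputy Speaker); then Sato, Adeyemi and Obi (Member).
Andersen, Bianchi, Horvat, Ibarra, Leclerc, Lund and Romero all have terms served 2 terms, so the next rule applies.
Among Andersen, Bianchi, Horvat, Ibarra, Leclerc, Lund and Romero, alphabetically by surname: Andersen before Bianchi before Horvat before Ibarra before Leclerc before Lund before Romero.
Among Sato, Adeyemi and Obi, by terms served (higher first): Sato (7 terms) before Adeyemi and Obi (4 terms).
Among Adeyemi and Obi, alphabetically by surname: Adeyemi before Obi.
Order: Andersen, Bianchi, Horvat, Ibarra, Leclerc, Lund, Romero, Sato, Adeyemi, Obi. So position 10.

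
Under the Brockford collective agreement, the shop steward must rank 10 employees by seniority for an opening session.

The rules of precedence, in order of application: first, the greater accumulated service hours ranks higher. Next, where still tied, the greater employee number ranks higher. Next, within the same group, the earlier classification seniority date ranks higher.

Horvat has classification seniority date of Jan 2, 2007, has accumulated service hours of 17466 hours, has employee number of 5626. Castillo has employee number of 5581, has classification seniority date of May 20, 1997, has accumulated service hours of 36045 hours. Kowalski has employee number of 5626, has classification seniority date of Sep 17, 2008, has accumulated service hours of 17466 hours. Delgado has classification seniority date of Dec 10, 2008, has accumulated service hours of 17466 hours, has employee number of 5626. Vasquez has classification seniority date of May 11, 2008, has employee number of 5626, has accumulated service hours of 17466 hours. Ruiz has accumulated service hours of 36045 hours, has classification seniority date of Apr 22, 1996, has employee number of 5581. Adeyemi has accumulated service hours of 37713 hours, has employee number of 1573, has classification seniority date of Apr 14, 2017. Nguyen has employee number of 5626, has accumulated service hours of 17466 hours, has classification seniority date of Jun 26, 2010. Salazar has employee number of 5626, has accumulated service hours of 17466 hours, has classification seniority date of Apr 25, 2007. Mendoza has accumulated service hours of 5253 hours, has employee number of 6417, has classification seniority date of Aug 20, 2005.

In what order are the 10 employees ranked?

By accumulated service hours (higher first): Adeyemi (37713 hours); then Ruiz and Castillo (both 36045 hours); then Horvat, Salazar, Vasquez, Kowalski, Delgado and Nguyen (each 17466 hours); then Mendoza (5253 hours).
Ruiz and Castillo both have employee number 5581, so the next rule applies.
Among Ruiz and Castillo, by classification seniority date (earlier first): Ruiz (Apr 22, 1996) before Castillo (May 20, 1997).
Horvat, Salazar, Vasquez, Kowalski, Delgado and Nguyen all have employee number 5626, so the next rule applies.
Among Horvat, Salazar, Vasquez, Kowalski, Delgado and Nguyen, by classification seniority date (earlier first): Horvat (Jan 2, 2007) before Salazar (Apr 25, 2007) before Vasquez (May 11, 2008) before Kowalski (Sep 17, 2008) before Delgado (Dec 10, 2008) before Nguyen (Jun 26, 2010).
Full order: Adeyemi, Ruiz, Castillo, Horvat, Salazar, Vasquez, Kowalski, Delgado, Nguyen, Mendoza.

Adeyemi, Ruiz, Castillo, Horvat, Salazar, Vasquez, Kowalski, Delgado, Nguyen, Mendoza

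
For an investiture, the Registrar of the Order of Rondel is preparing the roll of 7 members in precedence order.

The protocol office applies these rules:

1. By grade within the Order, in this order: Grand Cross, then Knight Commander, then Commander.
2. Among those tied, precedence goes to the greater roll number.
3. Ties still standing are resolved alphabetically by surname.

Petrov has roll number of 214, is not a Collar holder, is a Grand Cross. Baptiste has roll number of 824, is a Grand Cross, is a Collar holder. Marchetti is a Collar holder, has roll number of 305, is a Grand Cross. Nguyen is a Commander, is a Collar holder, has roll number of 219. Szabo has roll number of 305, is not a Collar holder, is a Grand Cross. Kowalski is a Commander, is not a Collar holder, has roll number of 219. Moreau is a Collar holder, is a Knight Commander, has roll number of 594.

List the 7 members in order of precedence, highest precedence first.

By grade within the Order: Baptiste, Marchetti, Szabo and Petrov (Grand Cross); then Moreau (Knight Commander); then Kowalski and Nguyen (Commander).
Among Baptiste, Marchetti, Szabo and Petrov, by roll number (higher first): Baptiste (824) before Marchetti and Szabo (305) before Petrov (214).
Among Marchetti and Szabo, alphabetically by surname: Marchetti before Szabo.
Kowalski and Nguyen both have roll number 219, so the next rule applies.
Among Kowalski and Nguyen, alphabetically by surname: Kowalski before Nguyen.
Full order: Baptiste, Marchetti, Szabo, Petrov, Moreau, Kowalski, Nguyen.

Baptiste, Marchetti, Szabo, Petrov, Moreau, Kowalski, Nguyen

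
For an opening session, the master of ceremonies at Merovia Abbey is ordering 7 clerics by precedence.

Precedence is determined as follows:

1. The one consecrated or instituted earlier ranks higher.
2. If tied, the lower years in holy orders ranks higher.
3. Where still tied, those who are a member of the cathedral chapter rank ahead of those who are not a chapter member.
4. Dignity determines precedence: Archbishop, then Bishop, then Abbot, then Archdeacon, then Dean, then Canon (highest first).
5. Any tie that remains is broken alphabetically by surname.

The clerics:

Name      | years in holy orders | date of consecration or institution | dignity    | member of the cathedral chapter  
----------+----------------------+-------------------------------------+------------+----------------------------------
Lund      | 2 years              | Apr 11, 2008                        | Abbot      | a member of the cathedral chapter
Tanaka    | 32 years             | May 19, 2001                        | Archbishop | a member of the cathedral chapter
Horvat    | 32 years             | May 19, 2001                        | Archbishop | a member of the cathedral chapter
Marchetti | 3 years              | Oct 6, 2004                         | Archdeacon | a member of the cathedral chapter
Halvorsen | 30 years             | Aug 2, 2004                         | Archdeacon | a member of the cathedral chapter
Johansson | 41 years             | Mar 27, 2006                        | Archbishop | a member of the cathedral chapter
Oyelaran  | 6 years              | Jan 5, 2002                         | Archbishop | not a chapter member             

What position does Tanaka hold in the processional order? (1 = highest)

By date of consecration or institution (earlier first): Horvat and Tanaka (both May 19, 2001); then Oyelaran (Jan 5, 2002); then Halvorsen (Aug 2, 2004); then Marchetti (Oct 6, 2004); then Johansson (Mar 27, 2006); then Lund (Apr 11, 2008).
Horvat and Tanaka both have years in holy orders 32 years, so the next rule applies.
Horvat and Tanaka are each a member of the cathedral chapter, so the next rule applies.
Horvat and Tanaka are each Archbishop, so the next rule applies.
Among Horvat and Tanaka, alphabetically by surname: Horvat before Tanaka.
Order: Horvat, Tanaka, Oyelaran, Halvorsen, Marchetti, Johansson, Lund. So position 2.

2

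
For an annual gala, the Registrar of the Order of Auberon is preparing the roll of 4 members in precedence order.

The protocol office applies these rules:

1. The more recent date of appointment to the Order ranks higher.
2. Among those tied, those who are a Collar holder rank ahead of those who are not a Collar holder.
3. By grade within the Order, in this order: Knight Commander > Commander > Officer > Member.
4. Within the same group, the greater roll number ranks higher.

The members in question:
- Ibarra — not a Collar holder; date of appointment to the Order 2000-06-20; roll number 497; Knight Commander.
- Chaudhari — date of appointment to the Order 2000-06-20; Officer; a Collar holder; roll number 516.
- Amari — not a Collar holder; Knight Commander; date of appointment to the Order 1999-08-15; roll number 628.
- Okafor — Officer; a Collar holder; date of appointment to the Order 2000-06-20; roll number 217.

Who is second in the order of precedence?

By date of appointment to the Order (later first): Chaudhari, Okafor and Ibarra (each 2000-06-20); then Amari (1999-08-15).
Among Chaudhari, Okafor and Ibarra, a Collar holder before not a Collar holder: Chaudhari and Okafor (a Collar holder) before Ibarra (not a Collar holder).
Chaudhari and Okafor are each Officer, so the next rule applies.
Among Chaudhari and Okafor, by roll number (higher first): Chaudhari (516) before Okafor (217).
Order: Chaudhari, Okafor, Ibarra, Amari.

Okafor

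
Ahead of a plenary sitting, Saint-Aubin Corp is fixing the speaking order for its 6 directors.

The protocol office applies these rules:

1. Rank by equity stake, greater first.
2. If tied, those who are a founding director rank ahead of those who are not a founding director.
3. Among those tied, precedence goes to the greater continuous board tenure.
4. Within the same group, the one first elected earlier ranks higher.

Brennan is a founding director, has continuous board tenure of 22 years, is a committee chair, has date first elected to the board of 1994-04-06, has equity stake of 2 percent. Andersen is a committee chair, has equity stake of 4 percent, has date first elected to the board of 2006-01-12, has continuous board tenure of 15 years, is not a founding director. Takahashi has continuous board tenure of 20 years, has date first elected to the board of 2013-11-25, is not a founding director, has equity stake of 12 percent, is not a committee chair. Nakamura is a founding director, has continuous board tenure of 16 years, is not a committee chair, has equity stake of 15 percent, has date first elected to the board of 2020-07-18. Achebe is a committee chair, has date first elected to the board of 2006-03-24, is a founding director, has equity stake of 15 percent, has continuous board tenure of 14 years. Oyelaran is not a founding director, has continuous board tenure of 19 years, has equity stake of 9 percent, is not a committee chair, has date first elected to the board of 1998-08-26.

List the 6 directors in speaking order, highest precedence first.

Nakamura, Achebe, Takahashi, Oyelaran, Andersen, Brennan

By equity stake (higher first): Nakamura and Achebe (both 15 percent); then Takahashi (12 percent); then Oyelaran (9 percent); then Andersen (4 percent); then Brennan (2 percent).
Nakamura and Achebe are each a founding director, so the next rule applies.
Among Nakamura and Achebe, by continuous board tenure (higher first): Nakamura (16 years) before Achebe (14 years).
Full order: Nakamura, Achebe, Takahashi, Oyelaran, Andersen, Brennan.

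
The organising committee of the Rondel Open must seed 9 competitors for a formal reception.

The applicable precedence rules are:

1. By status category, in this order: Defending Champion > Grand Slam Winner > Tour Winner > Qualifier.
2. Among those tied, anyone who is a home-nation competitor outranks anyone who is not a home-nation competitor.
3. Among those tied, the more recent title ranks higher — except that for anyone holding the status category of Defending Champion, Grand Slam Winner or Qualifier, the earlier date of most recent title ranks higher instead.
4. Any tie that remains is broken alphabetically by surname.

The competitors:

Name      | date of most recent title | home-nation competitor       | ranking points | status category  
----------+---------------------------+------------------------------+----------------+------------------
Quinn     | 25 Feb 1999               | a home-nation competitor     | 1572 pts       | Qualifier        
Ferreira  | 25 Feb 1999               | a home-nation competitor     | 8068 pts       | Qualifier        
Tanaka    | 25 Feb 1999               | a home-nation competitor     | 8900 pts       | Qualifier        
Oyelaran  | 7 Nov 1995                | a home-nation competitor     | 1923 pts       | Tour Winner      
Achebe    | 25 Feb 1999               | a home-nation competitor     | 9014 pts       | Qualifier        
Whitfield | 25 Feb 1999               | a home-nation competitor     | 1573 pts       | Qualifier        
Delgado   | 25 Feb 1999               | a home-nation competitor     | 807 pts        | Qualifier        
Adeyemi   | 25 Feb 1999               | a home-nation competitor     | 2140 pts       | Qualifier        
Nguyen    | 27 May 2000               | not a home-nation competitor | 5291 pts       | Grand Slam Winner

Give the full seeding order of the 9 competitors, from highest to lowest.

Nguyen, Oyelaran, Achebe, Adeyemi, Delgado, Ferreira, Quinn, Tanaka, Whitfield

By status category: Nguyen (Grand Slam Winner); then Oyelaran (Tour Winner); then Achebe, Adeyemi, Delgado, Ferreira, Quinn, Tanaka and Whitfield (Qualifier).
Achebe, Adeyemi, Delgado, Ferreira, Quinn, Tanaka and Whitfield are each a home-nation competitor, so the next rule applies.
Achebe, Adeyemi, Delgado, Ferreira, Quinn, Tanaka and Whitfield all have date of most recent title 25 Feb 1999, so the next rule applies.
Among Achebe, Adeyemi, Delgado, Ferreira, Quinn, Tanaka and Whitfield, alphabetically by surname: Achebe before Adeyemi before Delgado before Ferreira before Quinn before Tanaka before Whitfield.
Full order: Nguyen, Oyelaran, Achebe, Adeyemi, Delgado, Ferreira, Quinn, Tanaka, Whitfield.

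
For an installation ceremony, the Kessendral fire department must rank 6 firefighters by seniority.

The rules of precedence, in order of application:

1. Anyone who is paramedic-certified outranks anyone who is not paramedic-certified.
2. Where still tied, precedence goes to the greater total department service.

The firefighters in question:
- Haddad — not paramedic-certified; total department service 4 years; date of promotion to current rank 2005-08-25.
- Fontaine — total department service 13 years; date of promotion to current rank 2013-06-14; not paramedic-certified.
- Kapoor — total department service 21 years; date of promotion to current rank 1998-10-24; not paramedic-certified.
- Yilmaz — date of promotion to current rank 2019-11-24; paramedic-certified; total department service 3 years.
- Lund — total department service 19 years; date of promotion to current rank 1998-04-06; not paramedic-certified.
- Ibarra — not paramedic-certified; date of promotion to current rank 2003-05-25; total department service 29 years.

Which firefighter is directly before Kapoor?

Ibarra

By the first rule: Yilmaz (paramedic-certified); then Ibarra, Kapoor, Lund, Fontaine and Haddad (each not paramedic-certified).
Among Ibarra, Kapoor, Lund, Fontaine and Haddad, by total department service (higher first): Ibarra (29 years) before Kapoor (21 years) before Lund (19 years) before Fontaine (13 years) before Haddad (4 years).
Order: Yilmaz, Ibarra, Kapoor, Lund, Fontaine, Haddad.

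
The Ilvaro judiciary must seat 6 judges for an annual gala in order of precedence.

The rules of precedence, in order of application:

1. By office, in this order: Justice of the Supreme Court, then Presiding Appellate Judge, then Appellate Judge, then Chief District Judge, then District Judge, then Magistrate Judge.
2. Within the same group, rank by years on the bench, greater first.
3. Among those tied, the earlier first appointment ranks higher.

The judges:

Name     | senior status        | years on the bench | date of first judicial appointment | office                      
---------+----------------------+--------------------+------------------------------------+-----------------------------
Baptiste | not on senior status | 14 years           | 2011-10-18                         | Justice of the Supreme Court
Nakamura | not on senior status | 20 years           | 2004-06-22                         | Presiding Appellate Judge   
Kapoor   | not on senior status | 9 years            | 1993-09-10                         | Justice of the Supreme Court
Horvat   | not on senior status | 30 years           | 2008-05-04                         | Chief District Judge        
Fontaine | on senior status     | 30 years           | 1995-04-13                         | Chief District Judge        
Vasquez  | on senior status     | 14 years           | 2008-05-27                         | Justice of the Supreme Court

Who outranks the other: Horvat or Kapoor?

By office: Vasquez, Baptiste and Kapoor (Justice of the Supreme Court); then Nakamura (Presiding Appellate Judge); then Fontaine and Horvat (Chief District Judge).
Among Vasquez, Baptiste and Kapoor, by years on the bench (higher first): Vasquez and Baptiste (14 years) before Kapoor (9 years).
Among Vasquez and Baptiste, by date of first judicial appointment (earlier first): Vasquez (2008-05-27) before Baptiste (2011-10-18).
Fontaine and Horvat both have years on the bench 30 years, so the next rule applies.
Among Fontaine and Horvat, by date of first judicial appointment (earlier first): Fontaine (1995-04-13) before Horvat (2008-05-04).
So Kapoor takes precedence.

Kapoor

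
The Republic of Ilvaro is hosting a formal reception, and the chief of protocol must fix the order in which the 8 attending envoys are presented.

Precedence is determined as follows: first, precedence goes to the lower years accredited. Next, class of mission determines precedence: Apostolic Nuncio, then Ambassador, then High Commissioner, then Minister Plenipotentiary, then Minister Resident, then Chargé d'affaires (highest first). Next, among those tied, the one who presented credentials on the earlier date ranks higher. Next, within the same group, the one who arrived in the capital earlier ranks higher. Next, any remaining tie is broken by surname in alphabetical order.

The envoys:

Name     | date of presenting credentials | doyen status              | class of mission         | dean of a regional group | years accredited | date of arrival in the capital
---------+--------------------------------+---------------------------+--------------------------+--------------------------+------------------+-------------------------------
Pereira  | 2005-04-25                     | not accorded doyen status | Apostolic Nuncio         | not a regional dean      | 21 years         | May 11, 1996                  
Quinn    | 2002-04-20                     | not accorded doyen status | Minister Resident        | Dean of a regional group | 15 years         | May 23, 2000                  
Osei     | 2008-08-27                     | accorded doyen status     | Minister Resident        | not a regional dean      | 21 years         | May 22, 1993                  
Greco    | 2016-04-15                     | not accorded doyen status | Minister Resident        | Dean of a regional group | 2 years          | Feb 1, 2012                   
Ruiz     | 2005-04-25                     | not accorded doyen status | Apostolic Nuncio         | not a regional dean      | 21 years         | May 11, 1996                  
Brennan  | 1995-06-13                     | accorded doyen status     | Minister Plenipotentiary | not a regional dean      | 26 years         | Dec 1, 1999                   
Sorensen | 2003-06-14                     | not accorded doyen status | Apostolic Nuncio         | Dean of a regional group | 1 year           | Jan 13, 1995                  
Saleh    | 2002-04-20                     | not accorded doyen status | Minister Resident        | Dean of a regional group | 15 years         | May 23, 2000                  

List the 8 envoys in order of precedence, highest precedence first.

By years accredited (lower first): Sorensen (1 year); then Greco (2 years); then Quinn and Saleh (both 15 years); then Pereira, Ruiz and Osei (each 21 years); then Brennan (26 years).
Quinn and Saleh are each Minister Resident, so the next rule applies.
Quinn and Saleh both have date of presenting credentials 2002-04-20, so the next rule applies.
Quinn and Saleh both have date of arrival in the capital May 23, 2000, so the next rule applies.
Among Quinn and Saleh, alphabetically by surname: Quinn before Saleh.
Among Pereira, Ruiz and Osei, by class of mission: Pereira and Ruiz (Apostolic Nuncio) before Osei (Minister Resident).
Pereira and Ruiz both have date of presenting credentials 2005-04-25, so the next rule applies.
Pereira and Ruiz both have date of arrival in the capital May 11, 1996, so the next rule applies.
Among Pereira and Ruiz, alphabetically by surname: Pereira before Ruiz.
Full order: Sorensen, Greco, Quinn, Saleh, Pereira, Ruiz, Osei, Brennan.

Sorensen, Greco, Quinn, Saleh, Pereira, Ruiz, Osei, Brennan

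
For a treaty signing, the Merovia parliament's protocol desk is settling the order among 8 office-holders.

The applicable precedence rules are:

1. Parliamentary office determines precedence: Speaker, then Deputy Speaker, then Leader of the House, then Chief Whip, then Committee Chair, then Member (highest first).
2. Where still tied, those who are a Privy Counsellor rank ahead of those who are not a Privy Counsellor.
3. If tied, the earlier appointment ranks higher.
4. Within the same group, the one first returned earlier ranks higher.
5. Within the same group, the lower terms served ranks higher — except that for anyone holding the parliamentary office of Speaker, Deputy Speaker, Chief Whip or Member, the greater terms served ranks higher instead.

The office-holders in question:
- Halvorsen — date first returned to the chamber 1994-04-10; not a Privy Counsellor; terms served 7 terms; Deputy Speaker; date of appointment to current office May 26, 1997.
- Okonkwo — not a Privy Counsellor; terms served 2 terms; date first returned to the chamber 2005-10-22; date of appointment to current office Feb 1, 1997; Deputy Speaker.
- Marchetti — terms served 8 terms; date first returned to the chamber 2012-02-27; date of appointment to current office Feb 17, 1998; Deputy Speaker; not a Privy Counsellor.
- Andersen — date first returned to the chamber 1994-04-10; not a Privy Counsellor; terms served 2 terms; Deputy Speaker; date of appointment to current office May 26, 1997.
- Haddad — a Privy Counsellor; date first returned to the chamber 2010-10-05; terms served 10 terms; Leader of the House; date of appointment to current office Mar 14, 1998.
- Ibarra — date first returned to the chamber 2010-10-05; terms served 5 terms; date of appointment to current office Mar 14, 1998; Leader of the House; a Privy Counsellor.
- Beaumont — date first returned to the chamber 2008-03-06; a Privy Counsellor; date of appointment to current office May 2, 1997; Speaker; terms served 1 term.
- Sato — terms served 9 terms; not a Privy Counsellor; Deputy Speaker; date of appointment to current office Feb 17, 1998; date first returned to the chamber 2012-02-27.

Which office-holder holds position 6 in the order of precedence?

Marchetti

By parliamentary office: Beaumont (Speaker); then Okonkwo, Halvorsen, Andersen, Sato and Marchetti (Deputy Speaker); then Ibarra and Haddad (Leader of the House).
Okonkwo, Halvorsen, Andersen, Sato and Marchetti are each not a Privy Counsellor, so the next rule applies.
Among Okonkwo, Halvorsen, Andersen, Sato and Marchetti, by date of appointment to current office (earlier first): Okonkwo (Feb 1, 1997) before Halvorsen and Andersen (May 26, 1997) before Sato and Marchetti (Feb 17, 1998).
Halvorsen and Andersen both have date first returned to the chamber 1994-04-10, so the next rule applies.
Among Halvorsen and Andersen, by terms served (higher first) (reversed rule for this group): Halvorsen (7 terms) before Andersen (2 terms).
Sato and Marchetti both have date first returned to the chamber 2012-02-27, so the next rule applies.
Among Sato and Marchetti, by terms served (higher first) (reversed rule for this group): Sato (9 terms) before Marchetti (8 terms).
Ibarra and Haddad are each a Privy Counsellor, so the next rule applies.
Ibarra and Haddad both have date of appointment to current office Mar 14, 1998, so the next rule applies.
Ibarra and Haddad both have date first returned to the chamber 2010-10-05, so the next rule applies.
Among Ibarra and Haddad, by terms served (lower first): Ibarra (5 terms) before Haddad (10 terms).
Order: Beaumont, Okonkwo, Halvorsen, Andersen, Sato, Marchetti, Ibarra, Haddad.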